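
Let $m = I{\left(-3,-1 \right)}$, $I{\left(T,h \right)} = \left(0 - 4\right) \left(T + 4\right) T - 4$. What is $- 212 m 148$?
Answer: $-251008$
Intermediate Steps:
$I{\left(T,h \right)} = -4 + T \left(-16 - 4 T\right)$ ($I{\left(T,h \right)} = - 4 \left(4 + T\right) T - 4 = \left(-16 - 4 T\right) T - 4 = T \left(-16 - 4 T\right) - 4 = -4 + T \left(-16 - 4 T\right)$)
$m = 8$ ($m = -4 - -48 - 4 \left(-3\right)^{2} = -4 + 48 - 36 = 8$)
$- 212 m 148 = \left(-212\right) 8 \cdot 148 = \left(-1696\right) 148 = -251008$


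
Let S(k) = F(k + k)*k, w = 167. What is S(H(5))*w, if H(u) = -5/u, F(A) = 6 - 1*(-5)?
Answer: -1837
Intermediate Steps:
F(A) = 11 (F(A) = 6 + 5 = 11)
S(k) = 11*k
S(H(5))*w = (11*(-5/5))*167 = (11*(-5*1/5))*167 = (11*(-1))*167 = -11*167 = -1837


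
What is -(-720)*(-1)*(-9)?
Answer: 6480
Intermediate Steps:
-(-720)*(-1)*(-9) = -45*16*(-9) = -720*(-9) = 6480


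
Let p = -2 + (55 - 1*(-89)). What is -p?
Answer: -142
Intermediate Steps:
p = 142 (p = -2 + (55 + 89) = -2 + 144 = 142)
-p = -1*142 = -142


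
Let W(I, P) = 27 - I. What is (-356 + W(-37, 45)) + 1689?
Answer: 1397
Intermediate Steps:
(-356 + W(-37, 45)) + 1689 = (-356 + (27 - 1*(-37))) + 1689 = (-356 + (27 + 37)) + 1689 = (-356 + 64) + 1689 = -292 + 1689 = 1397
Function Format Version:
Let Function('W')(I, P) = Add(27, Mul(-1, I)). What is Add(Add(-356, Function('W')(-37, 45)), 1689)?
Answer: 1397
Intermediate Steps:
Add(Add(-356, Function('W')(-37, 45)), 1689) = Add(Add(-356, Add(27, Mul(-1, -37))), 1689) = Add(Add(-356, Add(27, 37)), 1689) = Add(Add(-356, 64), 1689) = Add(-292, 1689) = 1397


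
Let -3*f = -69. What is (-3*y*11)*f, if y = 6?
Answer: -4554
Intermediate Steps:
f = 23 (f = -⅓*(-69) = 23)
(-3*y*11)*f = (-3*6*11)*23 = -18*11*23 = -198*23 = -4554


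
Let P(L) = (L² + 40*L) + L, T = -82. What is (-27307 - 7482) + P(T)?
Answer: -31427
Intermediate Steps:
P(L) = L² + 41*L
(-27307 - 7482) + P(T) = (-27307 - 7482) - 82*(41 - 82) = -34789 - 82*(-41) = -34789 + 3362 = -31427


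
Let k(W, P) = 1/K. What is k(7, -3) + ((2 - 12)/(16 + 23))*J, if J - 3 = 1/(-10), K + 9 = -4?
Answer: -32/39 ≈ -0.82051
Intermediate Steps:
K = -13 (K = -9 - 4 = -13)
k(W, P) = -1/13 (k(W, P) = 1/(-13) = 1*(-1/13) = -1/13)
J = 29/10 (J = 3 + 1/(-10) = 3 - 1/10 = 29/10 ≈ 2.9000)
k(7, -3) + ((2 - 12)/(16 + 23))*J = -1/13 + ((2 - 12)/(16 + 23))*(29/10) = -1/13 - 10/39*(29/10) = -1/13 - 10*1/39*(29/10) = -1/13 - 10/39*29/10 = -1/13 - 29/39 = -32/39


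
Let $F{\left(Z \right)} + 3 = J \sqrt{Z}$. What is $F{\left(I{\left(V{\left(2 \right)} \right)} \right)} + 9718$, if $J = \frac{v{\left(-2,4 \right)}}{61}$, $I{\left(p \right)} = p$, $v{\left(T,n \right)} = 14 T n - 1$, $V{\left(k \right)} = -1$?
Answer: $9715 - \frac{113 i}{61} \approx 9715.0 - 1.8525 i$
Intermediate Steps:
$v{\left(T,n \right)} = -1 + 14 T n$ ($v{\left(T,n \right)} = 14 T n - 1 = -1 + 14 T n$)
$J = - \frac{113}{61}$ ($J = \frac{-1 + 14 \left(-2\right) 4}{61} = \left(-1 - 112\right) \frac{1}{61} = \left(-113\right) \frac{1}{61} = - \frac{113}{61} \approx -1.8525$)
$F{\left(Z \right)} = -3 - \frac{113 \sqrt{Z}}{61}$
$F{\left(I{\left(V{\left(2 \right)} \right)} \right)} + 9718 = \left(-3 - \frac{113 \sqrt{-1}}{61}\right) + 9718 = \left(-3 - \frac{113 i}{61}\right) + 9718 = 9715 - \frac{113 i}{61}$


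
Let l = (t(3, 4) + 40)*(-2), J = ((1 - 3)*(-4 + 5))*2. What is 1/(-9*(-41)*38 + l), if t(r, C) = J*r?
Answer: 1/13966 ≈ 7.1602e-5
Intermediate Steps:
J = -4 (J = -2*1*2 = -2*2 = -4)
t(r, C) = -4*r
l = -56 (l = (-4*3 + 40)*(-2) = (-12 + 40)*(-2) = 28*(-2) = -56)
1/(-9*(-41)*38 + l) = 1/(-9*(-41)*38 - 56) = 1/(369*38 - 56) = 1/(14022 - 56) = 1/13966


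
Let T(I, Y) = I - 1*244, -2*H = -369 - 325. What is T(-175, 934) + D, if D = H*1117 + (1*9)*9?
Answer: 387261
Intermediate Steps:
H = 347 (H = -(-369 - 325)/2 = -½*(-694) = 347)
T(I, Y) = -244 + I (T(I, Y) = I - 244 = -244 + I)
D = 387680 (D = 347*1117 + (1*9)*9 = 387599 + 9*9 = 387599 + 81 = 387680)
T(-175, 934) + D = (-244 - 175) + 387680 = -419 + 387680 = 387261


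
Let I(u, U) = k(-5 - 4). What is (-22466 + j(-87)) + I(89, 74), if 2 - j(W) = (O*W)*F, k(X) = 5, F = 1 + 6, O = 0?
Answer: -22459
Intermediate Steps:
F = 7
I(u, U) = 5
j(W) = 2 (j(W) = 2 - 0*W*7 = 2 - 0*7 = 2 - 1*0 = 2 + 0 = 2)
(-22466 + j(-87)) + I(89, 74) = (-22466 + 2) + 5 = -22464 + 5 = -22459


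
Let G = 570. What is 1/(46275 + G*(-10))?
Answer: 1/40575 ≈ 2.4646e-5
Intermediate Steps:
1/(46275 + G*(-10)) = 1/(46275 + 570*(-10)) = 1/(46275 - 5700) = 1/40575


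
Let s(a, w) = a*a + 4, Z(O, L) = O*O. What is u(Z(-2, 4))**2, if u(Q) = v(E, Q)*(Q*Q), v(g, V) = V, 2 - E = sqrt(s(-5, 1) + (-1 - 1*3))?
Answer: 4096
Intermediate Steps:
Z(O, L) = O**2
s(a, w) = 4 + a**2 (s(a, w) = a**2 + 4 = 4 + a**2)
E = -3 (E = 2 - sqrt((4 + (-5)**2) + (-1 - 1*3)) = 2 - sqrt((4 + 25) + (-1 - 3)) = 2 - sqrt(29 - 4) = 2 - sqrt(25) = 2 - 1*5 = 2 - 5 = -3)
u(Q) = Q**3 (u(Q) = Q*(Q*Q) = Q*Q**2 = Q**3)
u(Z(-2, 4))**2 = (((-2)**2)**3)**2 = (4**3)**2 = 64**2 = 4096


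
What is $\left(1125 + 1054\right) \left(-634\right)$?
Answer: $-1381486$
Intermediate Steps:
$\left(1125 + 1054\right) \left(-634\right) = 2179 \left(-634\right) = -1381486$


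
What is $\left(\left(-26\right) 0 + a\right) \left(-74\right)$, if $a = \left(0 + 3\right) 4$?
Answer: $-888$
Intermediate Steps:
$a = 12$ ($a = 3 \cdot 4 = 12$)
$\left(\left(-26\right) 0 + a\right) \left(-74\right) = \left(\left(-26\right) 0 + 12\right) \left(-74\right) = \left(0 + 12\right) \left(-74\right) = 12 \left(-74\right) = -888$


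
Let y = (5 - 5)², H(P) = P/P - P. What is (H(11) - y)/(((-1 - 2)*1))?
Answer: 10/3 ≈ 3.3333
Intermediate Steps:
H(P) = 1 - P
y = 0 (y = 0² = 0)
(H(11) - y)/(((-1 - 2)*1)) = ((1 - 1*11) - 1*0)/(((-1 - 2)*1)) = ((1 - 11) + 0)/((-3*1)) = (-10 + 0)/(-3) = -10*(-⅓) = 10/3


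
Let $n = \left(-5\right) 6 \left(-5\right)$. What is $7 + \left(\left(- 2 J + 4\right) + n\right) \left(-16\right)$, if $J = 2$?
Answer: $-2393$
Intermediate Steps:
$n = 150$ ($n = \left(-30\right) \left(-5\right) = 150$)
$7 + \left(\left(- 2 J + 4\right) + n\right) \left(-16\right) = 7 + \left(\left(\left(-2\right) 2 + 4\right) + 150\right) \left(-16\right) = 7 + \left(\left(-4 + 4\right) + 150\right) \left(-16\right) = 7 + \left(0 + 150\right) \left(-16\right) = 7 + 150 \left(-16\right) = 7 - 2400 = -2393$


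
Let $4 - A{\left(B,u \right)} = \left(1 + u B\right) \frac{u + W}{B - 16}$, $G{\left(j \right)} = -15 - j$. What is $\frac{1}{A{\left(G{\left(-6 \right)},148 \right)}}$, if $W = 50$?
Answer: $- \frac{25}{263438} \approx -9.4899 \cdot 10^{-5}$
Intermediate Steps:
$A{\left(B,u \right)} = 4 - \frac{\left(1 + B u\right) \left(50 + u\right)}{-16 + B}$ ($A{\left(B,u \right)} = 4 - \left(1 + u B\right) \frac{u + 50}{B - 16} = 4 - \left(1 + B u\right) \frac{50 + u}{-16 + B} = 4 - \frac{\left(1 + B u\right) \left(50 + u\right)}{-16 + B}$)
$\frac{1}{A{\left(G{\left(-6 \right)},148 \right)}} = \frac{1}{\frac{1}{-16 - 9} \left(-114 - 148 + 4 \left(-15 - -6\right) - \left(-15 - -6\right) 148^{2} - 50 \left(-15 - -6\right) 148\right)} = \frac{1}{\frac{1}{-16 + \left(-15 + 6\right)} \left(-114 - 148 + 4 \left(-15 + 6\right) - \left(-15 + 6\right) 21904 - 50 \left(-15 + 6\right) 148\right)} = \frac{1}{\frac{1}{-16 - 9} \left(-114 - 148 + 4 \left(-9\right) - \left(-9\right) 21904 - \left(-450\right) 148\right)} = \frac{1}{\frac{1}{-25} \left(-114 - 148 - 36 + 197136 + 66600\right)} = \frac{1}{\left(- \frac{1}{25}\right) 263438} = \frac{1}{- \frac{263438}{25}} = - \frac{25}{263438}$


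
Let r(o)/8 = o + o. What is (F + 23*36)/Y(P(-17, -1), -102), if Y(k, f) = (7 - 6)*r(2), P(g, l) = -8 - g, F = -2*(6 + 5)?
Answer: 403/16 ≈ 25.188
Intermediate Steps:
F = -22 (F = -2*11 = -22)
r(o) = 16*o (r(o) = 8*(o + o) = 8*(2*o) = 16*o)
Y(k, f) = 32 (Y(k, f) = (7 - 6)*(16*2) = 1*32 = 32)
(F + 23*36)/Y(P(-17, -1), -102) = (-22 + 23*36)/32 = (-22 + 828)*(1/32) = 806*(1/32) = 403/16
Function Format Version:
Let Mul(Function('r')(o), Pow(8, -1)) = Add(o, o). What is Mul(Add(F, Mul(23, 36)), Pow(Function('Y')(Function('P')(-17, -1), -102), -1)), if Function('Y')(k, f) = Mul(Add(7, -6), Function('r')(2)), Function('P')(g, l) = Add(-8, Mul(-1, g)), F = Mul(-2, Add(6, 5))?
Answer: Rational(403, 16) ≈ 25.188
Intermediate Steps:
F = -22 (F = Mul(-2, 11) = -22)
Function('r')(o) = Mul(16, o) (Function('r')(o) = Mul(8, Add(o, o)) = Mul(8, Mul(2, o)) = Mul(16, o))
Function('Y')(k, f) = 32 (Function('Y')(k, f) = Mul(Add(7, -6), Mul(16, 2)) = Mul(1, 32) = 32)
Mul(Add(F, Mul(23, 36)), Pow(Function('Y')(Function('P')(-17, -1), -102), -1)) = Mul(Add(-22, Mul(23, 36)), Pow(32, -1)) = Mul(Add(-22, 828), Rational(1, 32)) = Mul(806, Rational(1, 32)) = Rational(403, 16)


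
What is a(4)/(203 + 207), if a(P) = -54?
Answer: -27/205 ≈ -0.13171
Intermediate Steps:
a(4)/(203 + 207) = -54/(203 + 207) = -54/410 = (1/410)*(-54) = -27/205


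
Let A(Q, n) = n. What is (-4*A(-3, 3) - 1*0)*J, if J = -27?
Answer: 324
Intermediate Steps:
(-4*A(-3, 3) - 1*0)*J = (-4*3 - 1*0)*(-27) = (-12 + 0)*(-27) = -12*(-27) = 324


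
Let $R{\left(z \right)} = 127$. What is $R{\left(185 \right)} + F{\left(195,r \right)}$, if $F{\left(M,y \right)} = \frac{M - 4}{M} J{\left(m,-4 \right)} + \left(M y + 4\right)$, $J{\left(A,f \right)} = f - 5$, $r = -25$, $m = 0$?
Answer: $- \frac{308933}{65} \approx -4752.8$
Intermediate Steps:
$J{\left(A,f \right)} = -5 + f$ ($J{\left(A,f \right)} = f - 5 = -5 + f$)
$F{\left(M,y \right)} = 4 + M y - \frac{9 \left(-4 + M\right)}{M}$ ($F{\left(M,y \right)} = \frac{M - 4}{M} \left(-5 - 4\right) + \left(M y + 4\right) = \frac{-4 + M}{M} \left(-9\right) + \left(4 + M y\right) = - \frac{9 \left(-4 + M\right)}{M} + \left(4 + M y\right) = 4 + M y - \frac{9 \left(-4 + M\right)}{M}$)
$R{\left(185 \right)} + F{\left(195,r \right)} = 127 + \left(-5 + \frac{36}{195} + 195 \left(-25\right)\right) = 127 - \frac{317188}{65} = - \frac{308933}{65}$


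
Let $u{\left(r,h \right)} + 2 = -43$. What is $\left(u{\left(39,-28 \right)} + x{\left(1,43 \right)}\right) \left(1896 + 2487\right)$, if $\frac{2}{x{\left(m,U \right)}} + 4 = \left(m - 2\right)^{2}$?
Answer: $-200157$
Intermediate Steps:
$x{\left(m,U \right)} = \frac{2}{-4 + \left(-2 + m\right)^{2}}$ ($x{\left(m,U \right)} = \frac{2}{-4 + \left(m - 2\right)^{2}} = \frac{2}{-4 + \left(-2 + m\right)^{2}}$)
$u{\left(r,h \right)} = -45$ ($u{\left(r,h \right)} = -2 - 43 = -45$)
$\left(u{\left(39,-28 \right)} + x{\left(1,43 \right)}\right) \left(1896 + 2487\right) = \left(-45 + \frac{2}{1 \left(-4 + 1\right)}\right) \left(1896 + 2487\right) = \left(-45 + 2 \cdot 1 \frac{1}{-3}\right) 4383 = \left(-45 + 2 \cdot 1 \left(- \frac{1}{3}\right)\right) 4383 = \left(-45 - \frac{2}{3}\right) 4383 = \left(- \frac{137}{3}\right) 4383 = -200157$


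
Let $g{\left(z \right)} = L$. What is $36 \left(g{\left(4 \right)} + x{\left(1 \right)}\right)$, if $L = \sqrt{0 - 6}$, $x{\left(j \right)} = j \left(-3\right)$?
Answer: $-108 + 36 i \sqrt{6} \approx -108.0 + 88.182 i$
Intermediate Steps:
$x{\left(j \right)} = - 3 j$
$L = i \sqrt{6}$ ($L = \sqrt{-6} = i \sqrt{6} \approx 2.4495 i$)
$g{\left(z \right)} = i \sqrt{6}$
$36 \left(g{\left(4 \right)} + x{\left(1 \right)}\right) = 36 \left(i \sqrt{6} - 3\right) = 36 \left(-3 + i \sqrt{6}\right) = -108 + 36 i \sqrt{6}$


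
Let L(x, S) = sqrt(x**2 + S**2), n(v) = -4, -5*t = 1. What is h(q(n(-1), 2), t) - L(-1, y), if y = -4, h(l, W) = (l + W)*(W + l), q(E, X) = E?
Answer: 441/25 - sqrt(17) ≈ 13.517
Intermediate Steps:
t = -1/5 (t = -1/5*1 = -1/5 ≈ -0.20000)
h(l, W) = (W + l)**2 (h(l, W) = (W + l)*(W + l) = (W + l)**2)
L(x, S) = sqrt(S**2 + x**2)
h(q(n(-1), 2), t) - L(-1, y) = (-1/5 - 4)**2 - sqrt((-4)**2 + (-1)**2) = (-21/5)**2 - sqrt(16 + 1) = 441/25 - sqrt(17)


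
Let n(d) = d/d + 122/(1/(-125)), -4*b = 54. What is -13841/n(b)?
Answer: 13841/15249 ≈ 0.90767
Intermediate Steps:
b = -27/2 (b = -1/4*54 = -27/2 ≈ -13.500)
n(d) = -15249 (n(d) = 1 + 122/(-1/125) = 1 + 122*(-125) = 1 - 15250 = -15249)
-13841/n(b) = -13841/(-15249) = -13841*(-1/15249) = 13841/15249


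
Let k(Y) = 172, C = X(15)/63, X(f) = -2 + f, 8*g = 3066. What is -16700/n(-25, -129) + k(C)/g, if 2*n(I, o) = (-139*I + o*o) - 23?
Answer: -37378216/30802569 ≈ -1.2135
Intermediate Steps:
g = 1533/4 (g = (⅛)*3066 = 1533/4 ≈ 383.25)
n(I, o) = -23/2 + o²/2 - 139*I/2 (n(I, o) = ((-139*I + o*o) - 23)/2 = ((-139*I + o²) - 23)/2 = ((o² - 139*I) - 23)/2 = (-23 + o² - 139*I)/2 = -23/2 + o²/2 - 139*I/2)
C = 13/63 (C = (-2 + 15)/63 = 13*(1/63) = 13/63 ≈ 0.20635)
-16700/n(-25, -129) + k(C)/g = -16700/(-23/2 + (½)*(-129)² - 139/2*(-25)) + 172/(1533/4) = -16700/(-23/2 + (½)*16641 + 3475/2) + 172*(4/1533) = -16700/(-23/2 + 16641/2 + 3475/2) + 688/1533 = -16700/20093/2 + 688/1533 = -16700*2/20093 + 688/1533 = -33400/20093 + 688/1533 = -37378216/30802569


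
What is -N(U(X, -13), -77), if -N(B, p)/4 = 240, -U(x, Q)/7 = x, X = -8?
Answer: 960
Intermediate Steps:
U(x, Q) = -7*x
N(B, p) = -960 (N(B, p) = -4*240 = -960)
-N(U(X, -13), -77) = -1*(-960) = 960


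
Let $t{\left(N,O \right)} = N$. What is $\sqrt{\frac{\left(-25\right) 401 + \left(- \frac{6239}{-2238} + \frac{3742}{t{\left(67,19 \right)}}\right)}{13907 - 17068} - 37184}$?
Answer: $\frac{i \sqrt{8352914605205940545478}}{473979306} \approx 192.82 i$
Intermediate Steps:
$\sqrt{\frac{\left(-25\right) 401 + \left(- \frac{6239}{-2238} + \frac{3742}{t{\left(67,19 \right)}}\right)}{13907 - 17068} - 37184} = \sqrt{\frac{\left(-25\right) 401 + \left(- \frac{6239}{-2238} + \frac{3742}{67}\right)}{13907 - 17068} - 37184} = \sqrt{\frac{-10025 + \left(\left(-6239\right) \left(- \frac{1}{2238}\right) + 3742 \cdot \frac{1}{67}\right)}{-3161} - 37184} = \sqrt{\left(-10025 + \left(\frac{6239}{2238} + \frac{3742}{67}\right)\right) \left(- \frac{1}{3161}\right) - 37184} = \sqrt{\left(-10025 + \frac{8792609}{149946}\right) \left(- \frac{1}{3161}\right) - 37184} = \sqrt{\left(- \frac{1494416041}{149946}\right) \left(- \frac{1}{3161}\right) - 37184} = \sqrt{\frac{1494416041}{473979306} - 37184} = \sqrt{- \frac{17622952098263}{473979306}} = \frac{i \sqrt{8352914605205940545478}}{473979306}$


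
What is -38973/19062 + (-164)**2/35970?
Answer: -49398181/38092230 ≈ -1.2968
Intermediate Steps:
-38973/19062 + (-164)**2/35970 = -38973*1/19062 + 26896*(1/35970) = -12991/6354 + 13448/17985 = -49398181/38092230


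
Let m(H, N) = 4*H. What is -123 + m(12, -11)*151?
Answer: 7125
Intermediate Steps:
-123 + m(12, -11)*151 = -123 + (4*12)*151 = -123 + 48*151 = -123 + 7248 = 7125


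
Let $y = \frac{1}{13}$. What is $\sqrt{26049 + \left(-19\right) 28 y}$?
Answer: $\frac{\sqrt{4395365}}{13} \approx 161.27$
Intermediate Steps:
$y = \frac{1}{13} \approx 0.076923$
$\sqrt{26049 + \left(-19\right) 28 y} = \sqrt{26049 + \left(-19\right) 28 \cdot \frac{1}{13}} = \sqrt{26049 - \frac{532}{13}} = \sqrt{\frac{338105}{13}} = \frac{\sqrt{4395365}}{13}$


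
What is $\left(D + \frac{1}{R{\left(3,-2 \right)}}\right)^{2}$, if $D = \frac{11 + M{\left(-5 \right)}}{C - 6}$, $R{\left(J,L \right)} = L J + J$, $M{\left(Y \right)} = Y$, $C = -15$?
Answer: $\frac{169}{441} \approx 0.38322$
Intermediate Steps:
$R{\left(J,L \right)} = J + J L$ ($R{\left(J,L \right)} = J L + J = J + J L$)
$D = - \frac{2}{7}$ ($D = \frac{11 - 5}{-15 - 6} = \frac{6}{-21} = 6 \left(- \frac{1}{21}\right) = - \frac{2}{7} \approx -0.28571$)
$\left(D + \frac{1}{R{\left(3,-2 \right)}}\right)^{2} = \left(- \frac{2}{7} + \frac{1}{3 \left(1 - 2\right)}\right)^{2} = \left(- \frac{2}{7} + \frac{1}{3 \left(-1\right)}\right)^{2} = \left(- \frac{2}{7} + \frac{1}{-3}\right)^{2} = \left(- \frac{2}{7} - \frac{1}{3}\right)^{2} = \left(- \frac{13}{21}\right)^{2} = \frac{169}{441}$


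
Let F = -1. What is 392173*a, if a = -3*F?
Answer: 1176519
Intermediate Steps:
a = 3 (a = -3*(-1) = 3)
392173*a = 392173*3 = 1176519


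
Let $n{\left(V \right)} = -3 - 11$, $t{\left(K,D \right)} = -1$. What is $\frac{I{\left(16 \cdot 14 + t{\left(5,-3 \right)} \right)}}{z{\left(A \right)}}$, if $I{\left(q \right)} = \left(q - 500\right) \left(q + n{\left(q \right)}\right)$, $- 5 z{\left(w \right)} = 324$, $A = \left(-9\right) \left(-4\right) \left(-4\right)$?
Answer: $\frac{289465}{324} \approx 893.41$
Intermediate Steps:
$A = -144$ ($A = 36 \left(-4\right) = -144$)
$n{\left(V \right)} = -14$
$z{\left(w \right)} = - \frac{324}{5}$ ($z{\left(w \right)} = \left(- \frac{1}{5}\right) 324 = - \frac{324}{5}$)
$I{\left(q \right)} = \left(-500 + q\right) \left(-14 + q\right)$ ($I{\left(q \right)} = \left(q - 500\right) \left(q - 14\right) = \left(-500 + q\right) \left(-14 + q\right)$)
$\frac{I{\left(16 \cdot 14 + t{\left(5,-3 \right)} \right)}}{z{\left(A \right)}} = \frac{7000 + \left(16 \cdot 14 - 1\right)^{2} - 514 \left(16 \cdot 14 - 1\right)}{- \frac{324}{5}} = \left(7000 + \left(224 - 1\right)^{2} - 514 \left(224 - 1\right)\right) \left(- \frac{5}{324}\right) = \left(7000 + 223^{2} - 114622\right) \left(- \frac{5}{324}\right) = \left(7000 + 49729 - 114622\right) \left(- \frac{5}{324}\right) = \left(-57893\right) \left(- \frac{5}{324}\right) = \frac{289465}{324}$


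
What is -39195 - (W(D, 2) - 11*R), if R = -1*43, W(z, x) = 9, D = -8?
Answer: -39677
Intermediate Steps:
R = -43
-39195 - (W(D, 2) - 11*R) = -39195 - (9 - 11*(-43)) = -39195 - (9 + 473) = -39195 - 1*482 = -39195 - 482 = -39677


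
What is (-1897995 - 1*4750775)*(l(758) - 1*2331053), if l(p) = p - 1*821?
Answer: 15499054127320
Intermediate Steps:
l(p) = -821 + p (l(p) = p - 821 = -821 + p)
(-1897995 - 1*4750775)*(l(758) - 1*2331053) = (-1897995 - 1*4750775)*((-821 + 758) - 1*2331053) = (-1897995 - 4750775)*(-63 - 2331053) = -6648770*(-2331116) = 15499054127320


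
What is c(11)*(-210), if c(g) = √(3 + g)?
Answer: -210*√14 ≈ -785.75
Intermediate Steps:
c(11)*(-210) = √(3 + 11)*(-210) = √14*(-210) = -210*√14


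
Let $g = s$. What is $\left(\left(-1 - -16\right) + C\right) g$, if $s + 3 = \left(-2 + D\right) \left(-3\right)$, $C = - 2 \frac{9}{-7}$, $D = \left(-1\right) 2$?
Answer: $\frac{1107}{7} \approx 158.14$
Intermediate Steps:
$D = -2$
$C = \frac{18}{7}$ ($C = - 2 \cdot 9 \left(- \frac{1}{7}\right) = \left(-2\right) \left(- \frac{9}{7}\right) = \frac{18}{7} \approx 2.5714$)
$s = 9$ ($s = -3 + \left(-2 - 2\right) \left(-3\right) = -3 - -12 = -3 + 12 = 9$)
$g = 9$
$\left(\left(-1 - -16\right) + C\right) g = \left(\left(-1 - -16\right) + \frac{18}{7}\right) 9 = \left(\left(-1 + 16\right) + \frac{18}{7}\right) 9 = \left(15 + \frac{18}{7}\right) 9 = \frac{123}{7} \cdot 9 = \frac{1107}{7}$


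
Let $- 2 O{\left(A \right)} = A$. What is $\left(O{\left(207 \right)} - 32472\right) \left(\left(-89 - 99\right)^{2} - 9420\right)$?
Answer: $-844487262$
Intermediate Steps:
$O{\left(A \right)} = - \frac{A}{2}$
$\left(O{\left(207 \right)} - 32472\right) \left(\left(-89 - 99\right)^{2} - 9420\right) = \left(\left(- \frac{1}{2}\right) 207 - 32472\right) \left(\left(-89 - 99\right)^{2} - 9420\right) = \left(- \frac{207}{2} - 32472\right) \left(\left(-188\right)^{2} - 9420\right) = - \frac{65151 \left(35344 - 9420\right)}{2} = \left(- \frac{65151}{2}\right) 25924 = -844487262$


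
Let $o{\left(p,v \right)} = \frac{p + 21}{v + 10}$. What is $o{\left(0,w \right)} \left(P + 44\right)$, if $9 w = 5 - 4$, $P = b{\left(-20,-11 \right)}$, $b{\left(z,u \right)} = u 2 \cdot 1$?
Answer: $\frac{594}{13} \approx 45.692$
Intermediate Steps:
$b{\left(z,u \right)} = 2 u$ ($b{\left(z,u \right)} = 2 u 1 = 2 u$)
$P = -22$ ($P = 2 \left(-11\right) = -22$)
$w = \frac{1}{9}$ ($w = \frac{5 - 4}{9} = \frac{1}{9} \cdot 1 = \frac{1}{9} \approx 0.11111$)
$o{\left(p,v \right)} = \frac{21 + p}{10 + v}$
$o{\left(0,w \right)} \left(P + 44\right) = \frac{21 + 0}{10 + \frac{1}{9}} \left(-22 + 44\right) = \frac{1}{\frac{91}{9}} \cdot 21 \cdot 22 = \frac{9}{91} \cdot 21 \cdot 22 = \frac{27}{13} \cdot 22 = \frac{594}{13}$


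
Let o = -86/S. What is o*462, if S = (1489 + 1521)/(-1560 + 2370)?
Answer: -10692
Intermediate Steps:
S = 301/81 (S = 3010/810 = 3010*(1/810) = 301/81 ≈ 3.7160)
o = -162/7 (o = -86/301/81 = -86*81/301 = -162/7 ≈ -23.143)
o*462 = -162/7*462 = -10692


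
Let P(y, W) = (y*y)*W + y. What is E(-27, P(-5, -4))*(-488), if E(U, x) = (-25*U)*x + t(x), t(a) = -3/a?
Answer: 1210544512/35 ≈ 3.4587e+7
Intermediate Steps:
P(y, W) = y + W*y² (P(y, W) = y²*W + y = W*y² + y = y + W*y²)
E(U, x) = -3/x - 25*U*x (E(U, x) = (-25*U)*x - 3/x = -25*U*x - 3/x = -3/x - 25*U*x)
E(-27, P(-5, -4))*(-488) = (-3*(-1/(5*(1 - 4*(-5)))) - 25*(-27)*(-5*(1 - 4*(-5))))*(-488) = (-3*(-1/(5*(1 + 20))) - 25*(-27)*(-5*(1 + 20)))*(-488) = (-3/((-5*21)) - 25*(-27)*(-5*21))*(-488) = (-3/(-105) - 25*(-27)*(-105))*(-488) = (-3*(-1/105) - 70875)*(-488) = (1/35 - 70875)*(-488) = -2480624/35*(-488) = 1210544512/35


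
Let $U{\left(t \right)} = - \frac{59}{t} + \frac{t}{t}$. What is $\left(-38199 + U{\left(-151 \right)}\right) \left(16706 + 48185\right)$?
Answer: $- \frac{374280840549}{151} \approx -2.4787 \cdot 10^{9}$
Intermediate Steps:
$U{\left(t \right)} = 1 - \frac{59}{t}$ ($U{\left(t \right)} = - \frac{59}{t} + 1 = 1 - \frac{59}{t}$)
$\left(-38199 + U{\left(-151 \right)}\right) \left(16706 + 48185\right) = \left(-38199 + \frac{-59 - 151}{-151}\right) \left(16706 + 48185\right) = \left(-38199 - - \frac{210}{151}\right) 64891 = \left(-38199 + \frac{210}{151}\right) 64891 = \left(- \frac{5767839}{151}\right) 64891 = - \frac{374280840549}{151}$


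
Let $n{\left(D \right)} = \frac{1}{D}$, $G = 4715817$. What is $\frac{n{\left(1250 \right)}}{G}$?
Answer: $\frac{1}{5894771250} \approx 1.6964 \cdot 10^{-10}$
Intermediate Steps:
$\frac{n{\left(1250 \right)}}{G} = \frac{1}{1250 \cdot 4715817} = \frac{1}{1250} \cdot \frac{1}{4715817} = \frac{1}{5894771250}$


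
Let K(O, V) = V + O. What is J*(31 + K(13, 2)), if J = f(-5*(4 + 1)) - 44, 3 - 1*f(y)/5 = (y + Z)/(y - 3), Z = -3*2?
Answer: -22241/14 ≈ -1588.6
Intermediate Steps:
Z = -6
f(y) = 15 - 5*(-6 + y)/(-3 + y) (f(y) = 15 - 5*(y - 6)/(y - 3) = 15 - 5*(-6 + y)/(-3 + y))
K(O, V) = O + V
J = -967/28 (J = 5*(-3 + 2*(-5*(4 + 1)))/(-3 - 5*(4 + 1)) - 44 = 5*(-3 + 2*(-5*5))/(-3 - 5*5) - 44 = 5*(-3 + 2*(-25))/(-3 - 25) - 44 = 5*(-3 - 50)/(-28) - 44 = 5*(-1/28)*(-53) - 44 = 265/28 - 44 = -967/28 ≈ -34.536)
J*(31 + K(13, 2)) = -967*(31 + (13 + 2))/28 = -967*(31 + 15)/28 = -967/28*46 = -22241/14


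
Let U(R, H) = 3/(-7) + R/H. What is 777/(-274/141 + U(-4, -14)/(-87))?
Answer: -2471119/6175 ≈ -400.18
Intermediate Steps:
U(R, H) = -3/7 + R/H (U(R, H) = 3*(-⅐) + R/H = -3/7 + R/H)
777/(-274/141 + U(-4, -14)/(-87)) = 777/(-274/141 + (-3/7 - 4/(-14))/(-87)) = 777/(-274*1/141 + (-3/7 - 4*(-1/14))*(-1/87)) = 777/(-274/141 + (-3/7 + 2/7)*(-1/87)) = 777/(-274/141 - ⅐*(-1/87)) = 777/(-274/141 + 1/609) = 777/(-18525/9541) = 777*(-9541/18525) = -2471119/6175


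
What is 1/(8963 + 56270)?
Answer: 1/65233 ≈ 1.5330e-5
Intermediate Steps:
1/(8963 + 56270) = 1/65233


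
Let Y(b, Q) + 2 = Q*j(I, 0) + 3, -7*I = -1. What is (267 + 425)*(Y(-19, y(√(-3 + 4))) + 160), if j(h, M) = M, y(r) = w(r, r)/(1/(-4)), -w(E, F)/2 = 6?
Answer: 111412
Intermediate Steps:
I = ⅐ (I = -⅐*(-1) = ⅐ ≈ 0.14286)
w(E, F) = -12 (w(E, F) = -2*6 = -12)
y(r) = 48 (y(r) = -12/(1/(-4)) = -12/(-¼) = -12*(-4) = 48)
Y(b, Q) = 1 (Y(b, Q) = -2 + (Q*0 + 3) = -2 + (0 + 3) = -2 + 3 = 1)
(267 + 425)*(Y(-19, y(√(-3 + 4))) + 160) = (267 + 425)*(1 + 160) = 692*161 = 111412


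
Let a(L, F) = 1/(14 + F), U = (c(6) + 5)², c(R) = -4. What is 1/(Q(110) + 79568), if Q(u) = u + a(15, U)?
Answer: 15/1195171 ≈ 1.2551e-5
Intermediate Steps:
U = 1 (U = (-4 + 5)² = 1² = 1)
Q(u) = 1/15 + u (Q(u) = u + 1/(14 + 1) = u + 1/15 = 1/15 + u)
1/(Q(110) + 79568) = 1/((1/15 + 110) + 79568) = 1/(1651/15 + 79568) = 1/(1195171/15) = 15/1195171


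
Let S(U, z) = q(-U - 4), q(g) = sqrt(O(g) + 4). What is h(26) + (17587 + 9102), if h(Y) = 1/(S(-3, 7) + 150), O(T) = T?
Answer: 200140861/7499 - sqrt(3)/22497 ≈ 26689.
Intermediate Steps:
q(g) = sqrt(4 + g) (q(g) = sqrt(g + 4) = sqrt(4 + g))
S(U, z) = sqrt(-U) (S(U, z) = sqrt(4 + (-U - 4)) = sqrt(4 + (-4 - U)) = sqrt(-U))
h(Y) = 1/(150 + sqrt(3)) (h(Y) = 1/(sqrt(-1*(-3)) + 150) = 1/(sqrt(3) + 150) = 1/(150 + sqrt(3)))
h(26) + (17587 + 9102) = (50/7499 - sqrt(3)/22497) + (17587 + 9102) = (50/7499 - sqrt(3)/22497) + 26689 = 200140861/7499 - sqrt(3)/22497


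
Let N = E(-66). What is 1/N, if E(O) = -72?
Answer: -1/72 ≈ -0.013889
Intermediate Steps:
N = -72
1/N = 1/(-72) = -1/72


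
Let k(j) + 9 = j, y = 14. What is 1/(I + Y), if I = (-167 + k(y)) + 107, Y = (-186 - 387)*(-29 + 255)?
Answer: -1/129553 ≈ -7.7188e-6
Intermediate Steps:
k(j) = -9 + j
Y = -129498 (Y = -573*226 = -129498)
I = -55 (I = (-167 + (-9 + 14)) + 107 = (-167 + 5) + 107 = -162 + 107 = -55)
1/(I + Y) = 1/(-55 - 129498) = 1/(-129553) = -1/129553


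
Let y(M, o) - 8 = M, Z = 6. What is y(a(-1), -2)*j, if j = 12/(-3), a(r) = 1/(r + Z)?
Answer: -164/5 ≈ -32.800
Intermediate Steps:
a(r) = 1/(6 + r) (a(r) = 1/(r + 6) = 1/(6 + r))
y(M, o) = 8 + M
j = -4 (j = 12*(-1/3) = -4)
y(a(-1), -2)*j = (8 + 1/(6 - 1))*(-4) = (8 + 1/5)*(-4) = (41/5)*(-4) = -164/5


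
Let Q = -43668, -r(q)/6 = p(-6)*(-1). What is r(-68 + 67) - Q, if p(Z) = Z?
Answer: 43632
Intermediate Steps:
r(q) = -36 (r(q) = -(-36)*(-1) = -6*6 = -36)
r(-68 + 67) - Q = -36 - 1*(-43668) = -36 + 43668 = 43632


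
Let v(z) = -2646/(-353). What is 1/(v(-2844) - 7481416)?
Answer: -353/2640937202 ≈ -1.3366e-7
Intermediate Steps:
v(z) = 2646/353 (v(z) = -2646*(-1/353) = 2646/353)
1/(v(-2844) - 7481416) = 1/(2646/353 - 7481416) = 1/(-2640937202/353) = -353/2640937202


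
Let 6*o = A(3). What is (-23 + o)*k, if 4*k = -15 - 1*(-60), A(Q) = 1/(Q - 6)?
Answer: -2075/8 ≈ -259.38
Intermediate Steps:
A(Q) = 1/(-6 + Q)
o = -1/18 (o = 1/(6*(-6 + 3)) = (⅙)/(-3) = (⅙)*(-⅓) = -1/18 ≈ -0.055556)
k = 45/4 (k = (-15 - 1*(-60))/4 = (-15 + 60)/4 = (¼)*45 = 45/4 ≈ 11.250)
(-23 + o)*k = (-23 - 1/18)*(45/4) = -415/18*45/4 = -2075/8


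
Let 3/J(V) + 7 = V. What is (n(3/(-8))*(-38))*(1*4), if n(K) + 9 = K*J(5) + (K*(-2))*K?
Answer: 5301/4 ≈ 1325.3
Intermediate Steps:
J(V) = 3/(-7 + V)
n(K) = -9 - 2*K² - 3*K/2 (n(K) = -9 + (K*(3/(-7 + 5)) + (K*(-2))*K) = -9 + (K*(3/(-2)) + (-2*K)*K) = -9 + (K*(3*(-½)) - 2*K²) = -9 + (K*(-3/2) - 2*K²) = -9 + (-3*K/2 - 2*K²) = -9 + (-2*K² - 3*K/2) = -9 - 2*K² - 3*K/2)
(n(3/(-8))*(-38))*(1*4) = ((-9 - 2*(3/(-8))² - 9/(2*(-8)))*(-38))*(1*4) = ((-9 - 2*(3*(-⅛))² - 9*(-1)/(2*8))*(-38))*4 = ((-9 - 2*(-3/8)² - 3/2*(-3/8))*(-38))*4 = ((-9 - 2*9/64 + 9/16)*(-38))*4 = ((-9 - 9/32 + 9/16)*(-38))*4 = -279/32*(-38)*4 = (5301/16)*4 = 5301/4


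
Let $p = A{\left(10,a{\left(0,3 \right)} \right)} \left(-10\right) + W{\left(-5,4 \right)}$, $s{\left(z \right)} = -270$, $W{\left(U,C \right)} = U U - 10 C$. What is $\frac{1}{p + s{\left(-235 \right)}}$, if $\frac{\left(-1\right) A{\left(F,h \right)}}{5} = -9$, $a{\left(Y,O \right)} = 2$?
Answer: $- \frac{1}{735} \approx -0.0013605$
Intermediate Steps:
$W{\left(U,C \right)} = U^{2} - 10 C$
$A{\left(F,h \right)} = 45$ ($A{\left(F,h \right)} = \left(-5\right) \left(-9\right) = 45$)
$p = -465$ ($p = 45 \left(-10\right) + \left(\left(-5\right)^{2} - 40\right) = -450 + \left(25 - 40\right) = -450 - 15 = -465$)
$\frac{1}{p + s{\left(-235 \right)}} = \frac{1}{-465 - 270} = \frac{1}{-735} = - \frac{1}{735}$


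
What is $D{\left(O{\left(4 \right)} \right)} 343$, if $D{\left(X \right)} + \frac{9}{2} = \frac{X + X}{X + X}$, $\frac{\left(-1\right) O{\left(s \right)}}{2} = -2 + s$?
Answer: $- \frac{2401}{2} \approx -1200.5$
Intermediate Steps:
$O{\left(s \right)} = 4 - 2 s$ ($O{\left(s \right)} = - 2 \left(-2 + s\right) = 4 - 2 s$)
$D{\left(X \right)} = - \frac{7}{2}$ ($D{\left(X \right)} = - \frac{9}{2} + \frac{X + X}{X + X} = - \frac{9}{2} + \frac{2 X}{2 X} = - \frac{9}{2} + 2 X \frac{1}{2 X} = - \frac{9}{2} + 1 = - \frac{7}{2}$)
$D{\left(O{\left(4 \right)} \right)} 343 = \left(- \frac{7}{2}\right) 343 = - \frac{2401}{2}$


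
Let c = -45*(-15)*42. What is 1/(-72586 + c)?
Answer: -1/44236 ≈ -2.2606e-5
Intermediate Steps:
c = 28350 (c = 675*42 = 28350)
1/(-72586 + c) = 1/(-72586 + 28350) = 1/(-44236) = -1/44236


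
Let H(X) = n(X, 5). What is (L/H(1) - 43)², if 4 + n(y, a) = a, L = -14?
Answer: 3249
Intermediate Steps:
n(y, a) = -4 + a
H(X) = 1 (H(X) = -4 + 5 = 1)
(L/H(1) - 43)² = (-14/1 - 43)² = (-14*1 - 43)² = (-14 - 43)² = (-57)² = 3249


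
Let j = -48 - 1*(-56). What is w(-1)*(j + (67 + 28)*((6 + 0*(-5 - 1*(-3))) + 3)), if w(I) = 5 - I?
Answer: 5178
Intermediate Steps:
j = 8 (j = -48 + 56 = 8)
w(-1)*(j + (67 + 28)*((6 + 0*(-5 - 1*(-3))) + 3)) = (5 - 1*(-1))*(8 + (67 + 28)*((6 + 0*(-5 - 1*(-3))) + 3)) = (5 + 1)*(8 + 95*((6 + 0*(-5 + 3)) + 3)) = 6*(8 + 95*((6 + 0*(-2)) + 3)) = 6*(8 + 95*((6 + 0) + 3)) = 6*(8 + 95*(6 + 3)) = 6*(8 + 95*9) = 6*(8 + 855) = 6*863 = 5178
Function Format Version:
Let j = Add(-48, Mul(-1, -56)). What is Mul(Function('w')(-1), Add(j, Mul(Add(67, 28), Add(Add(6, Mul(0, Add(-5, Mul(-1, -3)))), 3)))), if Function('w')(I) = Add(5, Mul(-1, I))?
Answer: 5178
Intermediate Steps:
j = 8 (j = Add(-48, 56) = 8)
Mul(Function('w')(-1), Add(j, Mul(Add(67, 28), Add(Add(6, Mul(0, Add(-5, Mul(-1, -3)))), 3)))) = Mul(Add(5, Mul(-1, -1)), Add(8, Mul(Add(67, 28), Add(Add(6, Mul(0, Add(-5, Mul(-1, -3)))), 3)))) = Mul(Add(5, 1), Add(8, Mul(95, Add(Add(6, Mul(0, Add(-5, 3))), 3)))) = Mul(6, Add(8, Mul(95, Add(Add(6, Mul(0, -2)), 3)))) = Mul(6, Add(8, Mul(95, Add(Add(6, 0), 3)))) = Mul(6, Add(8, Mul(95, Add(6, 3)))) = Mul(6, Add(8, Mul(95, 9))) = Mul(6, Add(8, 855)) = Mul(6, 863) = 5178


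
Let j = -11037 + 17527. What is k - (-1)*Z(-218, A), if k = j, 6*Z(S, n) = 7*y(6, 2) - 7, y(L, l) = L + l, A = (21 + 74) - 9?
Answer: 38989/6 ≈ 6498.2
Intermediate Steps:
A = 86 (A = 95 - 9 = 86)
Z(S, n) = 49/6 (Z(S, n) = (7*(6 + 2) - 7)/6 = (7*8 - 7)/6 = (56 - 7)/6 = (⅙)*49 = 49/6)
j = 6490
k = 6490
k - (-1)*Z(-218, A) = 6490 - (-1)*49/6 = 6490 - 1*(-49/6) = 6490 + 49/6 = 38989/6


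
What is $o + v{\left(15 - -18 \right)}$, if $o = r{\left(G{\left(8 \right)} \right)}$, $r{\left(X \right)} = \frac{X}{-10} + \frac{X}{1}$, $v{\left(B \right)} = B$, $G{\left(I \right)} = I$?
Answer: $\frac{201}{5} \approx 40.2$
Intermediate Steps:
$r{\left(X \right)} = \frac{9 X}{10}$ ($r{\left(X \right)} = X \left(- \frac{1}{10}\right) + X 1 = - \frac{X}{10} + X = \frac{9 X}{10}$)
$o = \frac{36}{5}$ ($o = \frac{9}{10} \cdot 8 = \frac{36}{5} \approx 7.2$)
$o + v{\left(15 - -18 \right)} = \frac{36}{5} + \left(15 - -18\right) = \frac{36}{5} + \left(15 + 18\right) = \frac{36}{5} + 33 = \frac{201}{5}$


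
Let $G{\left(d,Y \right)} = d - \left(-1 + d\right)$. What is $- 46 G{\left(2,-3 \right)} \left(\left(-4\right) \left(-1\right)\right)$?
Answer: $-184$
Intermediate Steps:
$G{\left(d,Y \right)} = 1$
$- 46 G{\left(2,-3 \right)} \left(\left(-4\right) \left(-1\right)\right) = \left(-46\right) 1 \left(\left(-4\right) \left(-1\right)\right) = \left(-46\right) 4 = -184$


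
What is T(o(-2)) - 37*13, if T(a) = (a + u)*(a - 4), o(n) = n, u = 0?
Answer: -469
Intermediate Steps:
T(a) = a*(-4 + a) (T(a) = (a + 0)*(a - 4) = a*(-4 + a))
T(o(-2)) - 37*13 = -2*(-4 - 2) - 37*13 = -2*(-6) - 1*481 = 12 - 481 = -469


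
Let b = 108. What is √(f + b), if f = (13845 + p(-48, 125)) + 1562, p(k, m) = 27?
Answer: √15542 ≈ 124.67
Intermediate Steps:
f = 15434 (f = (13845 + 27) + 1562 = 13872 + 1562 = 15434)
√(f + b) = √(15434 + 108) = √15542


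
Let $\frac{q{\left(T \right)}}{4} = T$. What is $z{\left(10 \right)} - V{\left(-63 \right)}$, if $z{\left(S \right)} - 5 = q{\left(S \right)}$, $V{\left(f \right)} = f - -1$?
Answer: $107$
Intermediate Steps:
$V{\left(f \right)} = 1 + f$ ($V{\left(f \right)} = f + 1 = 1 + f$)
$q{\left(T \right)} = 4 T$
$z{\left(S \right)} = 5 + 4 S$
$z{\left(10 \right)} - V{\left(-63 \right)} = \left(5 + 4 \cdot 10\right) - \left(1 - 63\right) = \left(5 + 40\right) - -62 = 45 + 62 = 107$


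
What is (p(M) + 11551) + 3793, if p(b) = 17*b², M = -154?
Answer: 418516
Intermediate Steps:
(p(M) + 11551) + 3793 = (17*(-154)² + 11551) + 3793 = (17*23716 + 11551) + 3793 = (403172 + 11551) + 3793 = 414723 + 3793 = 418516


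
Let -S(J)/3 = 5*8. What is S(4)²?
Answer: 14400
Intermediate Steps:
S(J) = -120 (S(J) = -15*8 = -3*40 = -120)
S(4)² = (-120)² = 14400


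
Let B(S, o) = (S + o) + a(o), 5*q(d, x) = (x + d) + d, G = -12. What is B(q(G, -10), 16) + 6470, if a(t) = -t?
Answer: 32316/5 ≈ 6463.2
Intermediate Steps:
q(d, x) = x/5 + 2*d/5 (q(d, x) = ((x + d) + d)/5 = ((d + x) + d)/5 = (x + 2*d)/5 = x/5 + 2*d/5)
B(S, o) = S (B(S, o) = (S + o) - o = S)
B(q(G, -10), 16) + 6470 = ((⅕)*(-10) + (⅖)*(-12)) + 6470 = (-2 - 24/5) + 6470 = -34/5 + 6470 = 32316/5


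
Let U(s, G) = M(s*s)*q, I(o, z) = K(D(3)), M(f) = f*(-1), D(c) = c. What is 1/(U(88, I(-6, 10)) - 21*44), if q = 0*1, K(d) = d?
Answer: -1/924 ≈ -0.0010823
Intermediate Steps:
M(f) = -f
I(o, z) = 3
q = 0
U(s, G) = 0 (U(s, G) = -s*s*0 = -s²*0 = 0)
1/(U(88, I(-6, 10)) - 21*44) = 1/(0 - 21*44) = 1/(0 - 924) = 1/(-924) = -1/924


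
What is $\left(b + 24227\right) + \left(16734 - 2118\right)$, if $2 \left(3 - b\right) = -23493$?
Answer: $\frac{101185}{2} \approx 50593.0$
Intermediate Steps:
$b = \frac{23499}{2}$ ($b = 3 - - \frac{23493}{2} = 3 + \frac{23493}{2} = \frac{23499}{2} \approx 11750.0$)
$\left(b + 24227\right) + \left(16734 - 2118\right) = \left(\frac{23499}{2} + 24227\right) + \left(16734 - 2118\right) = \frac{71953}{2} + 14616 = \frac{101185}{2}$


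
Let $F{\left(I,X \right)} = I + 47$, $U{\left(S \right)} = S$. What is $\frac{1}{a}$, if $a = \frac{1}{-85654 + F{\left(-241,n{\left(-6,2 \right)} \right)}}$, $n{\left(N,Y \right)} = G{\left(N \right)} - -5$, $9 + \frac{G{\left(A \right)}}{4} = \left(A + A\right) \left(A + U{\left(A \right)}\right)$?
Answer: $-85848$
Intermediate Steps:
$G{\left(A \right)} = -36 + 16 A^{2}$ ($G{\left(A \right)} = -36 + 4 \left(A + A\right) \left(A + A\right) = -36 + 4 \cdot 2 A 2 A = -36 + 4 \cdot 4 A^{2} = -36 + 16 A^{2}$)
$n{\left(N,Y \right)} = -31 + 16 N^{2}$ ($n{\left(N,Y \right)} = \left(-36 + 16 N^{2}\right) - -5 = \left(-36 + 16 N^{2}\right) + 5 = -31 + 16 N^{2}$)
$F{\left(I,X \right)} = 47 + I$
$a = - \frac{1}{85848}$ ($a = \frac{1}{-85654 + \left(47 - 241\right)} = \frac{1}{-85654 - 194} = \frac{1}{-85848} = - \frac{1}{85848} \approx -1.1648 \cdot 10^{-5}$)
$\frac{1}{a} = \frac{1}{- \frac{1}{85848}} = -85848$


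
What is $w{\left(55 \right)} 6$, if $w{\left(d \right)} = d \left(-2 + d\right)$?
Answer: $17490$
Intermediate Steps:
$w{\left(55 \right)} 6 = 55 \left(-2 + 55\right) 6 = 55 \cdot 53 \cdot 6 = 2915 \cdot 6 = 17490$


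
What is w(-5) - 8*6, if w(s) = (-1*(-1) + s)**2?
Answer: -32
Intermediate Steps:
w(s) = (1 + s)**2
w(-5) - 8*6 = (1 - 5)**2 - 8*6 = (-4)**2 - 48 = 16 - 48 = -32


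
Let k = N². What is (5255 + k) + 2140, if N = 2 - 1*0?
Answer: 7399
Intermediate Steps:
N = 2 (N = 2 + 0 = 2)
k = 4 (k = 2² = 4)
(5255 + k) + 2140 = (5255 + 4) + 2140 = 5259 + 2140 = 7399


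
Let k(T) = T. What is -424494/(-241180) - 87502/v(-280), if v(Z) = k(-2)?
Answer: 5276145337/120590 ≈ 43753.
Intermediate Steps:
v(Z) = -2
-424494/(-241180) - 87502/v(-280) = -424494/(-241180) - 87502/(-2) = -424494*(-1/241180) - 87502*(-½) = 212247/120590 + 43751 = 5276145337/120590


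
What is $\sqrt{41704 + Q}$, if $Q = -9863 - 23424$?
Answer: $\sqrt{8417} \approx 91.744$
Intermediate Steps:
$Q = -33287$ ($Q = -9863 - 23424 = -33287$)
$\sqrt{41704 + Q} = \sqrt{41704 - 33287} = \sqrt{8417}$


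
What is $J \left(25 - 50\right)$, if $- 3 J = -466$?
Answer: $- \frac{11650}{3} \approx -3883.3$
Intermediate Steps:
$J = \frac{466}{3}$ ($J = \left(- \frac{1}{3}\right) \left(-466\right) = \frac{466}{3} \approx 155.33$)
$J \left(25 - 50\right) = \frac{466 \left(25 - 50\right)}{3} = \frac{466}{3} \left(-25\right) = - \frac{11650}{3}$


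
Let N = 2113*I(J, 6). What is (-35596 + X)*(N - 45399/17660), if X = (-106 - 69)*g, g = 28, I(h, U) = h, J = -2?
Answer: 756025483316/4415 ≈ 1.7124e+8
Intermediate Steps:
N = -4226 (N = 2113*(-2) = -4226)
X = -4900 (X = (-106 - 69)*28 = -175*28 = -4900)
(-35596 + X)*(N - 45399/17660) = (-35596 - 4900)*(-4226 - 45399/17660) = -40496*(-4226 - 45399*1/17660) = -40496*(-4226 - 45399/17660) = -40496*(-74676559/17660) = 756025483316/4415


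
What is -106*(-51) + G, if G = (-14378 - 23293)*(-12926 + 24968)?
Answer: -453628776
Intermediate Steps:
G = -453634182 (G = -37671*12042 = -453634182)
-106*(-51) + G = -106*(-51) - 453634182 = 5406 - 453634182 = -453628776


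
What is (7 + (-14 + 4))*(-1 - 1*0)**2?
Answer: -3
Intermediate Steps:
(7 + (-14 + 4))*(-1 - 1*0)**2 = (7 - 10)*(-1 + 0)**2 = -3*(-1)**2 = -3*1 = -3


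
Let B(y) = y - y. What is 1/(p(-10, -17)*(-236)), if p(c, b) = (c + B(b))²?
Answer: -1/23600 ≈ -4.2373e-5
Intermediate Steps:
B(y) = 0
p(c, b) = c² (p(c, b) = (c + 0)² = c²)
1/(p(-10, -17)*(-236)) = 1/((-10)²*(-236)) = 1/(100*(-236)) = 1/(-23600) = -1/23600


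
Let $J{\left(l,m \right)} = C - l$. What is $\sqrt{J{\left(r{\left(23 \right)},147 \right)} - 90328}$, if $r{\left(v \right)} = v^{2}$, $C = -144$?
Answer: $i \sqrt{91001} \approx 301.66 i$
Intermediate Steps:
$J{\left(l,m \right)} = -144 - l$
$\sqrt{J{\left(r{\left(23 \right)},147 \right)} - 90328} = \sqrt{\left(-144 - 23^{2}\right) - 90328} = \sqrt{\left(-144 - 529\right) - 90328} = \sqrt{-673 - 90328} = \sqrt{-91001} = i \sqrt{91001}$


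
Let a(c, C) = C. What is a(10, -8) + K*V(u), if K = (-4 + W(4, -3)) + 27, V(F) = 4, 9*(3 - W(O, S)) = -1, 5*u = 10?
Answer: 868/9 ≈ 96.444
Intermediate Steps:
u = 2 (u = (1/5)*10 = 2)
W(O, S) = 28/9 (W(O, S) = 3 - 1/9*(-1) = 3 + 1/9 = 28/9)
K = 235/9 (K = (-4 + 28/9) + 27 = -8/9 + 27 = 235/9 ≈ 26.111)
a(10, -8) + K*V(u) = -8 + (235/9)*4 = -8 + 940/9 = 868/9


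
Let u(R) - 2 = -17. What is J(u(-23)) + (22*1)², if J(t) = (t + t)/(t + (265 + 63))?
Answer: 151462/313 ≈ 483.90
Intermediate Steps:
u(R) = -15 (u(R) = 2 - 17 = -15)
J(t) = 2*t/(328 + t) (J(t) = (2*t)/(t + 328) = (2*t)/(328 + t) = 2*t/(328 + t))
J(u(-23)) + (22*1)² = 2*(-15)/(328 - 15) + (22*1)² = 2*(-15)/313 + 22² = 2*(-15)*(1/313) + 484 = -30/313 + 484 = 151462/313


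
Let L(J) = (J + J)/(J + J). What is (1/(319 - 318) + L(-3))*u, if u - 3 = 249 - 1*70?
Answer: 364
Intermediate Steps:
L(J) = 1 (L(J) = (2*J)/((2*J)) = (2*J)*(1/(2*J)) = 1)
u = 182 (u = 3 + (249 - 1*70) = 3 + (249 - 70) = 3 + 179 = 182)
(1/(319 - 318) + L(-3))*u = (1/(319 - 318) + 1)*182 = (1/1 + 1)*182 = (1 + 1)*182 = 2*182 = 364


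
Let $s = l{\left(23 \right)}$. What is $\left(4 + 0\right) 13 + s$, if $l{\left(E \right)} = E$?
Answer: $75$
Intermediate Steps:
$s = 23$
$\left(4 + 0\right) 13 + s = \left(4 + 0\right) 13 + 23 = 4 \cdot 13 + 23 = 52 + 23 = 75$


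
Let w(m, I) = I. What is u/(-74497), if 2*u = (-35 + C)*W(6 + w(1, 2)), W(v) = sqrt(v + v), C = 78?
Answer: -86/74497 ≈ -0.0011544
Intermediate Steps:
W(v) = sqrt(2)*sqrt(v) (W(v) = sqrt(2*v) = sqrt(2)*sqrt(v))
u = 86 (u = ((-35 + 78)*(sqrt(2)*sqrt(6 + 2)))/2 = (43*(sqrt(2)*sqrt(8)))/2 = (43*(sqrt(2)*(2*sqrt(2))))/2 = (43*4)/2 = (1/2)*172 = 86)
u/(-74497) = 86/(-74497) = 86*(-1/74497) = -86/74497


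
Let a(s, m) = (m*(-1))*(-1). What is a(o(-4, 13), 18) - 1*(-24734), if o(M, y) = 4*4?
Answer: 24752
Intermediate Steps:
o(M, y) = 16
a(s, m) = m (a(s, m) = -m*(-1) = m)
a(o(-4, 13), 18) - 1*(-24734) = 18 - 1*(-24734) = 18 + 24734 = 24752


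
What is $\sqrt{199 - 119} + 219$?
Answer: $219 + 4 \sqrt{5} \approx 227.94$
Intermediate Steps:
$\sqrt{199 - 119} + 219 = \sqrt{80} + 219 = 4 \sqrt{5} + 219 = 219 + 4 \sqrt{5}$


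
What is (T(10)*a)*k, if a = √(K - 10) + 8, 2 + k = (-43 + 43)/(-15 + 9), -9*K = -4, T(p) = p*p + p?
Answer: -1760 - 220*I*√86/3 ≈ -1760.0 - 680.07*I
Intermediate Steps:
T(p) = p + p² (T(p) = p² + p = p + p²)
K = 4/9 (K = -⅑*(-4) = 4/9 ≈ 0.44444)
k = -2 (k = -2 + (-43 + 43)/(-15 + 9) = -2 + 0/(-6) = -2 + 0*(-⅙) = -2 + 0 = -2)
a = 8 + I*√86/3 (a = √(4/9 - 10) + 8 = √(-86/9) + 8 = I*√86/3 + 8 = 8 + I*√86/3 ≈ 8.0 + 3.0912*I)
(T(10)*a)*k = ((10*(1 + 10))*(8 + I*√86/3))*(-2) = ((10*11)*(8 + I*√86/3))*(-2) = (110*(8 + I*√86/3))*(-2) = (880 + 110*I*√86/3)*(-2) = -1760 - 220*I*√86/3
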